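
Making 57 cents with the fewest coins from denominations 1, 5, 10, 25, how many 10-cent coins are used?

0

Use the largest denomination that fits, subtract, and repeat.
57 = 2×25 + 1×5 + 2×1
Count of 10: 0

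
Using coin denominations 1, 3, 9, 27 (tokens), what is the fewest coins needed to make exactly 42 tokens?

42 = 1×27 + 1×9 + 2×3
Total coins = 1 + 1 + 2 = 4

4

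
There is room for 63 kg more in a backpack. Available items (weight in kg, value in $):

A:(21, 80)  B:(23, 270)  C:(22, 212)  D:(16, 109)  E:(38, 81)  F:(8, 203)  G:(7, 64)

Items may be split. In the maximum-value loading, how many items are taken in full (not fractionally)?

4

Order: F (203/8=25.38) > B (270/23=11.74) > C (212/22=9.64) > G (64/7=9.14) > D (109/16=6.81) > A (80/21=3.81) > E (81/38=2.13)
Fill: take F (8 @ 203) → take B (23 @ 270) → take C (22 @ 212) → take G (7 @ 64) → take 3/16 of D → 20.44; 63/63 used.
4 item(s) taken whole; one partial (take 3/16 of D).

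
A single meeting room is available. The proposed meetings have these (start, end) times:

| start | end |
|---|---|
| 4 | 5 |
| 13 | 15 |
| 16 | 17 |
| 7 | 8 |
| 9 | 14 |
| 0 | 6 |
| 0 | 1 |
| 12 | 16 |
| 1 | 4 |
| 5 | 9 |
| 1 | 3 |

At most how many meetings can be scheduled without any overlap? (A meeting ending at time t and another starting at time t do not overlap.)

6

By end time: (0,1), (1,3), (1,4), (4,5), (0,6), (7,8), (5,9), (9,14), (13,15), (12,16), (16,17).
Pick (0,1); next start ≥ 1 → (1,3); next start ≥ 3 → (4,5); next start ≥ 5 → (7,8); next start ≥ 8 → (9,14); next start ≥ 14 → (16,17).
Selected 6 meetings.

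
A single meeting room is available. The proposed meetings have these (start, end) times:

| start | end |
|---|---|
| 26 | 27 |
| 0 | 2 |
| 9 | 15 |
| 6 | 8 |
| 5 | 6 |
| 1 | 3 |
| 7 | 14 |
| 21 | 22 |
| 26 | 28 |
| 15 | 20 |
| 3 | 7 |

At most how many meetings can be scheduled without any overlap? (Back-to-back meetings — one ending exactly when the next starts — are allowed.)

7

By end time: (0,2), (1,3), (5,6), (3,7), (6,8), (7,14), (9,15), (15,20), (21,22), (26,27), (26,28).
Pick (0,2); next start ≥ 2 → (5,6); next start ≥ 6 → (6,8); next start ≥ 8 → (9,15); next start ≥ 15 → (15,20); next start ≥ 20 → (21,22); next start ≥ 22 → (26,27).
Selected 7 meetings.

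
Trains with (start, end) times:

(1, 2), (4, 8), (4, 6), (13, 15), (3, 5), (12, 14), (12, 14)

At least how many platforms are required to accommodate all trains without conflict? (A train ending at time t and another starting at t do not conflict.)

3

The answer is the maximum number of intervals overlapping at any instant.
starts: [1, 3, 4, 4, 12, 12, 13]
ends:   [2, 5, 6, 8, 14, 14, 15]
s1→1 e2→0 s3→1 s4→2 s4→3  — peak 3.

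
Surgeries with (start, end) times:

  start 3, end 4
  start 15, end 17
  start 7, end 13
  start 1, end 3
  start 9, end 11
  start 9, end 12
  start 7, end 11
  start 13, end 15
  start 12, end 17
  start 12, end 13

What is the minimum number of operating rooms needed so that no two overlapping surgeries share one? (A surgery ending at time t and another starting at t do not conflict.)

Count concurrent intervals with a sweep; the peak is the room count.
starts: [1, 3, 7, 7, 9, 9, 12, 12, 13, 15]
ends:   [3, 4, 11, 11, 12, 13, 13, 15, 17, 17]
s1→1 e3→0 s3→1 e4→0 s7→1 s7→2 s9→3 s9→4  — peak 4.

4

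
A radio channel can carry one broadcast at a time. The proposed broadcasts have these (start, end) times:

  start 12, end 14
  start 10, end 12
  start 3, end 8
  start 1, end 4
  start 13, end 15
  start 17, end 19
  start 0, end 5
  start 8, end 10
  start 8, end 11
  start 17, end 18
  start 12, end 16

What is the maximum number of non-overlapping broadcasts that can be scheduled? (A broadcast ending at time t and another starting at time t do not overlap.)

Order by finish time; keep every interval that doesn't clash with the previous kept one.
By end time: (1,4), (0,5), (3,8), (8,10), (8,11), (10,12), (12,14), (13,15), (12,16), (17,18), (17,19).
Pick (1,4); next start ≥ 4 → (8,10); next start ≥ 10 → (10,12); next start ≥ 12 → (12,14); next start ≥ 14 → (17,18).
Selected 5 broadcasts.

5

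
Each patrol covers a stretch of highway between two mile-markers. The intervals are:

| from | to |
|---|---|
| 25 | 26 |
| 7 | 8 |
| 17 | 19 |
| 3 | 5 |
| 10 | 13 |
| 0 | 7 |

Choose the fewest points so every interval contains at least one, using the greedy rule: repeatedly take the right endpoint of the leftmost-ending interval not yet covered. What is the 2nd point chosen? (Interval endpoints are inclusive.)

8

By right end: [3,5]  [0,7]  [7,8]  [10,13]  [17,19]  [25,26]
[3,5] uncovered → point at 5; [7,8] uncovered → point at 8; [10,13] uncovered → point at 13; [17,19] uncovered → point at 19; [25,26] uncovered → point at 26.
Points: 5, 8, 13, 19, 26 (5 total).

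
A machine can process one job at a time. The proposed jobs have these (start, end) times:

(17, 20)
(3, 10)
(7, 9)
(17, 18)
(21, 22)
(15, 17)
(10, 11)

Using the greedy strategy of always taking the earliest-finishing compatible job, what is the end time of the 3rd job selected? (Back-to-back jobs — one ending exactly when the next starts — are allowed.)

17

By end time: (7,9), (3,10), (10,11), (15,17), (17,18), (17,20), (21,22).
Pick (7,9); next start ≥ 9 → (10,11); next start ≥ 11 → (15,17); next start ≥ 17 → (17,18); next start ≥ 18 → (21,22).
Selected: (7,9) (10,11) (15,17) (17,18) (21,22)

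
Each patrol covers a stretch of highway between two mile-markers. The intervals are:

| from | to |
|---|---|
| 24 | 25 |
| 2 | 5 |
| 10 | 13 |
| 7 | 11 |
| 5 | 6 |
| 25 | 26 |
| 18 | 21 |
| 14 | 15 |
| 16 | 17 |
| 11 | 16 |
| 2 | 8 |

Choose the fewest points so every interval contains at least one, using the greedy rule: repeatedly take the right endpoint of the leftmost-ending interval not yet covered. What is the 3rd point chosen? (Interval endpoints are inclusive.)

Process intervals by earliest right end; each time one isn't hit yet, stab at its right endpoint.
By right end: [2,5]  [5,6]  [2,8]  [7,11]  [10,13]  [14,15]  [11,16]  [16,17]  [18,21]  [24,25]  [25,26]
[2,5] uncovered → point at 5; [7,11] uncovered → point at 11; [14,15] uncovered → point at 15; [16,17] uncovered → point at 17; [18,21] uncovered → point at 21; [24,25] uncovered → point at 25.
Points: 5, 11, 15, 17, 21, 25 (6 total).

15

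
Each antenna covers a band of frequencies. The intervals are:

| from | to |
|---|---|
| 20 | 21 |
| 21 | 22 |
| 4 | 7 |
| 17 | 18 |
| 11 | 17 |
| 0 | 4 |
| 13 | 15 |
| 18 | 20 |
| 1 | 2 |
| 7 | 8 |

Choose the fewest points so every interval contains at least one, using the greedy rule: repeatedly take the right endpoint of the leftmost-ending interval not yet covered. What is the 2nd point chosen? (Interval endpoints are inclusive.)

Sorted: [1,2] [0,4] [4,7] [7,8] [13,15] [11,17] [17,18] [18,20] [20,21] [21,22]
{[1,2],[0,4]} hit by 2; {[4,7],[7,8]} hit by 7; {[13,15],[11,17]} hit by 15; {[17,18],[18,20]} hit by 18; {[20,21],[21,22]} hit by 21.
Points: 2, 7, 15, 18, 21 (5 total).

7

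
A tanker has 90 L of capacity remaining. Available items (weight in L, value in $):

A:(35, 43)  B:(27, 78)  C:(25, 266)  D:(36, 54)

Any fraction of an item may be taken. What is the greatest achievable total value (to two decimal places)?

400.46

Sort by value per unit weight and fill in that order.
Order: C (266/25=10.64) > B (78/27=2.89) > D (54/36=1.50) > A (43/35=1.23)
Fill: take C (25 @ 266) → take B (27 @ 78) → take D (36 @ 54) → take 2/35 of A → 2.46; 90/90 used.
Total value = 400.46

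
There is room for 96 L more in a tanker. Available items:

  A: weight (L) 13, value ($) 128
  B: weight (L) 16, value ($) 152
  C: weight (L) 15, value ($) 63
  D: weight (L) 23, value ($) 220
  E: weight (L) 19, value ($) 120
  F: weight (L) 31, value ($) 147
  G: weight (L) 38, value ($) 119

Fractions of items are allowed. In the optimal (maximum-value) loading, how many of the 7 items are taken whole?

Sort by value per unit weight and fill in that order.
Order: A (128/13=9.85) > D (220/23=9.57) > B (152/16=9.50) > E (120/19=6.32) > F (147/31=4.74) > C (63/15=4.20) > G (119/38=3.13)
Fill: take A (13 @ 128) → take D (23 @ 220) → take B (16 @ 152) → take E (19 @ 120) → take 25/31 of F → 118.55; 96/96 used.
4 item(s) taken whole; one partial (take 25/31 of F).

4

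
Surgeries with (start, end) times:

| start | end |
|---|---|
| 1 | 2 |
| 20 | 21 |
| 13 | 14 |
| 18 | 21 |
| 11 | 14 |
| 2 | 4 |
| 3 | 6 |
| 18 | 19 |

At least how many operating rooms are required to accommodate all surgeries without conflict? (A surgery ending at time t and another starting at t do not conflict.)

Events (time:±→running): 1:+→1 2:-→0 2:+→1 3:+→2 … peak 2.

2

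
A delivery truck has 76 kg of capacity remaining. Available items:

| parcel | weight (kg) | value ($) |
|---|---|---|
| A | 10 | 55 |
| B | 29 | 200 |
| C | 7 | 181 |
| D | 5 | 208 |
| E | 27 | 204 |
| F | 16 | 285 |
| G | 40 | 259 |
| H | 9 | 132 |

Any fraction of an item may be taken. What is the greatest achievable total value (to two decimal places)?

1092.76

Sort by value per unit weight and fill in that order.
Ratios (sorted): D 41.60, C 25.86, F 17.81, H 14.67, E 7.56, B 6.90, G 6.47, A 5.50
take D (5 @ 208); take C (7 @ 181); take F (16 @ 285); take H (9 @ 132); take E (27 @ 204); take 12/29 of B → 82.76. Capacity used 76/76.
Total value = 1092.76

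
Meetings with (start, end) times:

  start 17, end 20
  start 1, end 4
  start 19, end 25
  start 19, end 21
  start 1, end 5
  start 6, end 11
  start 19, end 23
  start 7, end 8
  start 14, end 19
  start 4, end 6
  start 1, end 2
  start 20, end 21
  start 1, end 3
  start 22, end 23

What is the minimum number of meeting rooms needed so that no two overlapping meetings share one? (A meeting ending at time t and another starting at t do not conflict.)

4

The answer is the maximum number of intervals overlapping at any instant.
starts: [1, 1, 1, 1, 4, 6, 7, 14, 17, 19, 19, 19, 20, 22]
ends:   [2, 3, 4, 5, 6, 8, 11, 19, 20, 21, 21, 23, 23, 25]
s1→1 s1→2 s1→3 s1→4  — peak 4.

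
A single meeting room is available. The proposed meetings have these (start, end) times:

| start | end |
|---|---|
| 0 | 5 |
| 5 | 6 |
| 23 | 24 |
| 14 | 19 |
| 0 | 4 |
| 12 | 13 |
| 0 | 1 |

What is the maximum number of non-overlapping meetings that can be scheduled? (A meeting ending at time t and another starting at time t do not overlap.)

Greedy by earliest finish: after sorting by end time, pick each interval compatible with the last pick.
Sorted by end: (0,1)  (0,4)  (0,5)  (5,6)  (12,13)  (14,19)  (23,24)
take (0,1); skip (0,4); skip (0,5); take (5,6); take (12,13); take (14,19); take (23,24).
Selected 5 meetings.

5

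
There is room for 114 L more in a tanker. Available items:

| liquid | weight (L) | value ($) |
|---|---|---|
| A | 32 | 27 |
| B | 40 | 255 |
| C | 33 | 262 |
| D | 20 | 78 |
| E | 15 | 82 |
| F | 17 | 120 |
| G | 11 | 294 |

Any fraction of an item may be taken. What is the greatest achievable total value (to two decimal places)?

1002.07

Order: G (294/11=26.73) > C (262/33=7.94) > F (120/17=7.06) > B (255/40=6.38) > E (82/15=5.47) > D (78/20=3.90) > A (27/32=0.84)
Fill: take G (11 @ 294) → take C (33 @ 262) → take F (17 @ 120) → take B (40 @ 255) → take 13/15 of E → 71.07; 114/114 used.
Total value = 1002.07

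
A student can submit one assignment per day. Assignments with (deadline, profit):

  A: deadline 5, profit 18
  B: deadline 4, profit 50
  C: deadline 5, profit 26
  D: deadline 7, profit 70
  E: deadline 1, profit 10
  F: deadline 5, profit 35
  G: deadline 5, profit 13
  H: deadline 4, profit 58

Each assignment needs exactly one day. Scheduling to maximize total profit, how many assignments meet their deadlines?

6

Take jobs in profit order; each goes to the latest open slot no later than its deadline.
By profit: D(d7,70), H(d4,58), B(d4,50), F(d5,35), C(d5,26), A(d5,18), G(d5,13), E(d1,10)
D→slot 7; H→slot 4; B→slot 3; F→slot 5; C→slot 2; A→slot 1; G skipped; E skipped.
6 of 8 scheduled.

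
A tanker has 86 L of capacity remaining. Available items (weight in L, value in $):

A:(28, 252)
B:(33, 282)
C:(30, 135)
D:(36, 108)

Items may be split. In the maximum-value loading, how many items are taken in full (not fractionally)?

Ratios (sorted): A 9.00, B 8.55, C 4.50, D 3.00
take A (28 @ 252); take B (33 @ 282); take 25/30 of C → 112.50. Capacity used 86/86.
2 item(s) taken whole; one partial (take 25/30 of C).

2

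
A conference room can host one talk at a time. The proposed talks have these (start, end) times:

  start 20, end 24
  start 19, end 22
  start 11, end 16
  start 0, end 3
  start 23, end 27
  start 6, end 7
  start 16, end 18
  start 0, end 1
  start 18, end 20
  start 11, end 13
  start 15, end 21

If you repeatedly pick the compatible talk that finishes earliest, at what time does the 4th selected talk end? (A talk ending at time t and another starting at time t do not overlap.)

18

Order by finish time; keep every interval that doesn't clash with the previous kept one.
By end time: (0,1), (0,3), (6,7), (11,13), (11,16), (16,18), (18,20), (15,21), (19,22), (20,24), (23,27).
Pick (0,1); next start ≥ 1 → (6,7); next start ≥ 7 → (11,13); next start ≥ 13 → (16,18); next start ≥ 18 → (18,20); next start ≥ 20 → (20,24).
Selected: (0,1) (6,7) (11,13) (16,18) (18,20) (20,24)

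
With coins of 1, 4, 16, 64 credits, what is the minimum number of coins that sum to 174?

9

174 = 2×64 + 2×16 + 3×4 + 2×1
Total coins = 2 + 2 + 3 + 2 = 9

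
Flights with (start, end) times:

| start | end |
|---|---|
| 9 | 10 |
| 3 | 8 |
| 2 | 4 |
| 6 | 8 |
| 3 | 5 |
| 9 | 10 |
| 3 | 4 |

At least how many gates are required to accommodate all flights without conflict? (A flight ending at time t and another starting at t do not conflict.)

starts: [2, 3, 3, 3, 6, 9, 9]
ends:   [4, 4, 5, 8, 8, 10, 10]
s2→1 s3→2 s3→3 s3→4  — peak 4.

4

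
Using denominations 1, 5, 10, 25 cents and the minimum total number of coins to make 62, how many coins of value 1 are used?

Use the largest denomination that fits, subtract, and repeat.
62 − 2×25→12 − 1×10→2 − 2×1→0
Count of 1: 2

2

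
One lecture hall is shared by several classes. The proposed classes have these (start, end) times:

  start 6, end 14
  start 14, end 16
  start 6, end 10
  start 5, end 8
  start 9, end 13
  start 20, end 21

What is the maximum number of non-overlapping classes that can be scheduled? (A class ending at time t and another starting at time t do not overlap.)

Sorted by end: (5,8)  (6,10)  (9,13)  (6,14)  (14,16)  (20,21)
take (5,8); skip (6,10); take (9,13); take (14,16); take (20,21).
Selected 4 classes.

4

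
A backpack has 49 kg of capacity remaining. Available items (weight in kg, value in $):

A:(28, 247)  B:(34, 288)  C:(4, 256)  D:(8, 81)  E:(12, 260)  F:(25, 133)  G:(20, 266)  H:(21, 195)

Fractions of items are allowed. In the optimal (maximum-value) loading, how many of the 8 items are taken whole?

Greedy by value/weight ratio, highest first.
Order: C (256/4=64.00) > E (260/12=21.67) > G (266/20=13.30) > D (81/8=10.12) > H (195/21=9.29) > A (247/28=8.82) > B (288/34=8.47) > F (133/25=5.32)
Fill: take C (4 @ 256) → take E (12 @ 260) → take G (20 @ 266) → take D (8 @ 81) → take 5/21 of H → 46.43; 49/49 used.
4 item(s) taken whole; one partial (take 5/21 of H).

4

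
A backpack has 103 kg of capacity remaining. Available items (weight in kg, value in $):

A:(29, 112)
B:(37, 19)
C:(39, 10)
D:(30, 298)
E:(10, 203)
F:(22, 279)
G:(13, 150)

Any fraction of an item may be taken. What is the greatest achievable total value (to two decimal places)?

1038.14

Sort by value per unit weight and fill in that order.
Ratios (sorted): E 20.30, F 12.68, G 11.54, D 9.93, A 3.86, B 0.51, C 0.26
take E (10 @ 203); take F (22 @ 279); take G (13 @ 150); take D (30 @ 298); take 28/29 of A → 108.14. Capacity used 103/103.
Total value = 1038.14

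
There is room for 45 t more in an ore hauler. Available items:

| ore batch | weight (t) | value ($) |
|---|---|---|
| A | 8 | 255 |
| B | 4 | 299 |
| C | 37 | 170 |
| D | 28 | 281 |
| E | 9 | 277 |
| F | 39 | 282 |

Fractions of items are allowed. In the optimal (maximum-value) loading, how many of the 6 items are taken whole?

Ratios (sorted): B 74.75, A 31.88, E 30.78, D 10.04, F 7.23, C 4.59
take B (4 @ 299); take A (8 @ 255); take E (9 @ 277); take 24/28 of D → 240.86. Capacity used 45/45.
3 item(s) taken whole; one partial (take 24/28 of D).

3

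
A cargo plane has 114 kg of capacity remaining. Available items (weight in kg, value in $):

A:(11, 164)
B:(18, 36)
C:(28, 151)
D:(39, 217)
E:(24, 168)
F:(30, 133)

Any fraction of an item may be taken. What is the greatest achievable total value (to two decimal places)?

Sort by value per unit weight and fill in that order.
Ratios (sorted): A 14.91, E 7.00, D 5.56, C 5.39, F 4.43, B 2.00
take A (11 @ 164); take E (24 @ 168); take D (39 @ 217); take C (28 @ 151); take 12/30 of F → 53.20. Capacity used 114/114.
Total value = 753.20

753.20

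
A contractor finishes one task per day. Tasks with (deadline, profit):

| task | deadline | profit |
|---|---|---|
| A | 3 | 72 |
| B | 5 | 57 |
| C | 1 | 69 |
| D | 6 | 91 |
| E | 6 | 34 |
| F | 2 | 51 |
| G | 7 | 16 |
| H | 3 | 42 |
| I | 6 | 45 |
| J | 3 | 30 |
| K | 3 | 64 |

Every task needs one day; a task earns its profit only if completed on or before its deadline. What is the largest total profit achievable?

414

Take jobs in profit order; each goes to the latest open slot no later than its deadline.
By profit: D(d6,91), A(d3,72), C(d1,69), K(d3,64), B(d5,57), F(d2,51), I(d6,45), H(d3,42), E(d6,34), J(d3,30), G(d7,16)
D→slot 6; A→slot 3; C→slot 1; K→slot 2; B→slot 5; F skipped; I→slot 4; H skipped; E skipped; J skipped; G→slot 7.
Profit = 69 + 64 + 72 + 45 + 57 + 91 + 16 = 414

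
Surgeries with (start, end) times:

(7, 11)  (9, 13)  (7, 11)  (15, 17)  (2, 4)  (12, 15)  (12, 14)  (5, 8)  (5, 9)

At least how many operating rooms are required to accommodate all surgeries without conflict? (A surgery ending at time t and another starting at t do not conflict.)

4

The answer is the maximum number of intervals overlapping at any instant.
Events (time:±→running): 2:+→1 4:-→0 5:+→1 5:+→2 7:+→3 7:+→4 … peak 4.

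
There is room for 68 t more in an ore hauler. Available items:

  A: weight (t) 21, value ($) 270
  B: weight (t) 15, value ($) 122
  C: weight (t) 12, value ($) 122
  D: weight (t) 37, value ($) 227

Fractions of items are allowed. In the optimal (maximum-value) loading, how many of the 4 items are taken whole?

3

Greedy by value/weight ratio, highest first.
Order: A (270/21=12.86) > C (122/12=10.17) > B (122/15=8.13) > D (227/37=6.14)
Fill: take A (21 @ 270) → take C (12 @ 122) → take B (15 @ 122) → take 20/37 of D → 122.70; 68/68 used.
3 item(s) taken whole; one partial (take 20/37 of D).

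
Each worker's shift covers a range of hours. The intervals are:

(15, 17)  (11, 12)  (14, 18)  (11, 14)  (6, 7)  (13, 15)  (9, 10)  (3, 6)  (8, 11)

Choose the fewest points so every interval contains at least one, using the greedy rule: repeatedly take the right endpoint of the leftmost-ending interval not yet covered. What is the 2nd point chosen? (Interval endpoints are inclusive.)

10

Sorted: [3,6] [6,7] [9,10] [8,11] [11,12] [11,14] [13,15] [15,17] [14,18]
{[3,6],[6,7]} hit by 6; {[9,10],[8,11]} hit by 10; {[11,12],[11,14]} hit by 12; {[13,15],[15,17],[14,18]} hit by 15.
Points: 6, 10, 12, 15 (4 total).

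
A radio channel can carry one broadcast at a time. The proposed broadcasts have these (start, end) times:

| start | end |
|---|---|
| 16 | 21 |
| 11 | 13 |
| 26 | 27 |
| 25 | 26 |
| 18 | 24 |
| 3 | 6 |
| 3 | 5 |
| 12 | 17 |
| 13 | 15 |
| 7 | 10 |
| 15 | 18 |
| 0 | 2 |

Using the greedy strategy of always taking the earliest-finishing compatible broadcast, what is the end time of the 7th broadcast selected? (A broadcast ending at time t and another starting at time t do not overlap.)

24

Greedy by earliest finish: after sorting by end time, pick each interval compatible with the last pick.
By end time: (0,2), (3,5), (3,6), (7,10), (11,13), (13,15), (12,17), (15,18), (16,21), (18,24), (25,26), (26,27).
Pick (0,2); next start ≥ 2 → (3,5); next start ≥ 5 → (7,10); next start ≥ 10 → (11,13); next start ≥ 13 → (13,15); next start ≥ 15 → (15,18); next start ≥ 18 → (18,24); next start ≥ 24 → (25,26); next start ≥ 26 → (26,27).
Selected: (0,2) (3,5) (7,10) (11,13) (13,15) (15,18) (18,24) (25,26) (26,27)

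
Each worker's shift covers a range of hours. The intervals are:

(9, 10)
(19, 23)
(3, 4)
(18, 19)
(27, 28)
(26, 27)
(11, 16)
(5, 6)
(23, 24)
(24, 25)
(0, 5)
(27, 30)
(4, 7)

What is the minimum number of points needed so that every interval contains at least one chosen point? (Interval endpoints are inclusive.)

7

Process intervals by earliest right end; each time one isn't hit yet, stab at its right endpoint.
By right end: [3,4]  [0,5]  [5,6]  [4,7]  [9,10]  [11,16]  [18,19]  [19,23]  [23,24]  [24,25]  [26,27]  [27,28]  [27,30]
[3,4] uncovered → point at 4; [5,6] uncovered → point at 6; [9,10] uncovered → point at 10; [11,16] uncovered → point at 16; [18,19] uncovered → point at 19; [23,24] uncovered → point at 24; [26,27] uncovered → point at 27.
Points: 4, 6, 10, 16, 19, 24, 27 (7 total).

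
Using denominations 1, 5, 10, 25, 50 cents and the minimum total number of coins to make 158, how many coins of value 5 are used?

Greedy: take as many of the largest coin as possible, then repeat with the remainder.
158 = 3×50 + 1×5 + 3×1
Count of 5: 1

1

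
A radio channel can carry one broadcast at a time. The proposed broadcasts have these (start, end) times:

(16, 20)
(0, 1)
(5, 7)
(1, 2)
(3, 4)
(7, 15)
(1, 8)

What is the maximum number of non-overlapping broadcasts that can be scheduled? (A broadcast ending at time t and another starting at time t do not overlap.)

6

Sort by end time and greedily take each interval whose start is ≥ the last chosen end.
By end time: (0,1), (1,2), (3,4), (5,7), (1,8), (7,15), (16,20).
Pick (0,1); next start ≥ 1 → (1,2); next start ≥ 2 → (3,4); next start ≥ 4 → (5,7); next start ≥ 7 → (7,15); next start ≥ 15 → (16,20).
Selected 6 broadcasts.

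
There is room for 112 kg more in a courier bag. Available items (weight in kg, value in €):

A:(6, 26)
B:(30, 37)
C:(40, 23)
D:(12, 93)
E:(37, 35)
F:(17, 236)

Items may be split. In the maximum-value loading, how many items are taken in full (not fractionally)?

5

Ratios (sorted): F 13.88, D 7.75, A 4.33, B 1.23, E 0.95, C 0.57
take F (17 @ 236); take D (12 @ 93); take A (6 @ 26); take B (30 @ 37); take E (37 @ 35); take 10/40 of C → 5.75. Capacity used 112/112.
5 item(s) taken whole; one partial (take 10/40 of C).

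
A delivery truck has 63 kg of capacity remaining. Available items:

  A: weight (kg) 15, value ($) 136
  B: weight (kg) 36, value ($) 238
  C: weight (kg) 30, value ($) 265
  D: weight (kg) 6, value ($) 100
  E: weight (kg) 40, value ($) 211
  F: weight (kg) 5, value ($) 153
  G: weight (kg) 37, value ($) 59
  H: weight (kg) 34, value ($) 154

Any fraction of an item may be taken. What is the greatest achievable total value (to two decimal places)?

Sort by value per unit weight and fill in that order.
Ratios (sorted): F 30.60, D 16.67, A 9.07, C 8.83, B 6.61, E 5.28, H 4.53, G 1.59
take F (5 @ 153); take D (6 @ 100); take A (15 @ 136); take C (30 @ 265); take 7/36 of B → 46.28. Capacity used 63/63.
Total value = 700.28

700.28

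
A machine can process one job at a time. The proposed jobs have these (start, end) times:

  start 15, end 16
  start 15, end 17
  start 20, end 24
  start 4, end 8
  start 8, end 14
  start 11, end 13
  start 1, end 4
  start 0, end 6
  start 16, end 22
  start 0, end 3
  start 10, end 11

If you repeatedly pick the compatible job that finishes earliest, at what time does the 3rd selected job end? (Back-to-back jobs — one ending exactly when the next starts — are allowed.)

Sorted by end: (0,3)  (1,4)  (0,6)  (4,8)  (10,11)  (11,13)  (8,14)  (15,16)  (15,17)  (16,22)  (20,24)
take (0,3); skip (1,4); take (4,8); take (10,11); take (11,13); take (15,16); skip (15,17); take (16,22).
Selected: (0,3) (4,8) (10,11) (11,13) (15,16) (16,22)

11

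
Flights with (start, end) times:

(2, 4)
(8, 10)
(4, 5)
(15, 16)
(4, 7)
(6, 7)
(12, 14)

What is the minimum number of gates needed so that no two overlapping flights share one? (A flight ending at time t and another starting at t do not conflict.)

2

The answer is the maximum number of intervals overlapping at any instant.
starts: [2, 4, 4, 6, 8, 12, 15]
ends:   [4, 5, 7, 7, 10, 14, 16]
s2→1 e4→0 s4→1 s4→2  — peak 2.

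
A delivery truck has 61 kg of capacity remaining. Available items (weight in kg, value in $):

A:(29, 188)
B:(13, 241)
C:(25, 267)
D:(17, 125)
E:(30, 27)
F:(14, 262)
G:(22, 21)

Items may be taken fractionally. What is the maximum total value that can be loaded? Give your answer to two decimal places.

836.18

Greedy by value/weight ratio, highest first.
Order: F (262/14=18.71) > B (241/13=18.54) > C (267/25=10.68) > D (125/17=7.35) > A (188/29=6.48) > G (21/22=0.95) > E (27/30=0.90)
Fill: take F (14 @ 262) → take B (13 @ 241) → take C (25 @ 267) → take 9/17 of D → 66.18; 61/61 used.
Total value = 836.18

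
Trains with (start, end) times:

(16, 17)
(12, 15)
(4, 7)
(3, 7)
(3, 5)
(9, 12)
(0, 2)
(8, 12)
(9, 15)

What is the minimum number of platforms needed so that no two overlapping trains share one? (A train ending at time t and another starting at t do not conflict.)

Count concurrent intervals with a sweep; the peak is the room count.
starts: [0, 3, 3, 4, 8, 9, 9, 12, 16]
ends:   [2, 5, 7, 7, 12, 12, 15, 15, 17]
s0→1 e2→0 s3→1 s3→2 s4→3  — peak 3.

3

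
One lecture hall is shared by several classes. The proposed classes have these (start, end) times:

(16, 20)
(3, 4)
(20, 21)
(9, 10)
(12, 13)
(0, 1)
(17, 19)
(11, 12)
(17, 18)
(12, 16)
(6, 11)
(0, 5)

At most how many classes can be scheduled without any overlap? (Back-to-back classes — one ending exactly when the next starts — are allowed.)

By end time: (0,1), (3,4), (0,5), (9,10), (6,11), (11,12), (12,13), (12,16), (17,18), (17,19), (16,20), (20,21).
Pick (0,1); next start ≥ 1 → (3,4); next start ≥ 4 → (9,10); next start ≥ 10 → (11,12); next start ≥ 12 → (12,13); next start ≥ 13 → (17,18); next start ≥ 18 → (20,21).
Selected 7 classes.

7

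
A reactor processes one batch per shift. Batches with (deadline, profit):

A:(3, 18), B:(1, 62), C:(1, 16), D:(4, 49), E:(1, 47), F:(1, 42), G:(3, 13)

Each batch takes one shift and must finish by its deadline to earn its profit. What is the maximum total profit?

Sort by profit descending; place each in the latest free slot ≤ its deadline.
By profit: B(d1,62), D(d4,49), E(d1,47), F(d1,42), A(d3,18), C(d1,16), G(d3,13)
B→slot 1; D→slot 4; E skipped; F skipped; A→slot 3; C skipped; G→slot 2.
Profit = 62 + 13 + 18 + 49 = 142

142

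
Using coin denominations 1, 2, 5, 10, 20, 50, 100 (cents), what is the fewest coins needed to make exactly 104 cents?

3

104 = 1×100 + 2×2
Total coins = 1 + 2 = 3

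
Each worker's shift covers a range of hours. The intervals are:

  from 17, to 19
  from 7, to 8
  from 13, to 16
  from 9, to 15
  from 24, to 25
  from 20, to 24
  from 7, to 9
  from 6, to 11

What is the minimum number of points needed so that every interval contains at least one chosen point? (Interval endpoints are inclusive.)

4

By right end: [7,8]  [7,9]  [6,11]  [9,15]  [13,16]  [17,19]  [20,24]  [24,25]
[7,8] uncovered → point at 8; [9,15] uncovered → point at 15; [17,19] uncovered → point at 19; [20,24] uncovered → point at 24.
Points: 8, 15, 19, 24 (4 total).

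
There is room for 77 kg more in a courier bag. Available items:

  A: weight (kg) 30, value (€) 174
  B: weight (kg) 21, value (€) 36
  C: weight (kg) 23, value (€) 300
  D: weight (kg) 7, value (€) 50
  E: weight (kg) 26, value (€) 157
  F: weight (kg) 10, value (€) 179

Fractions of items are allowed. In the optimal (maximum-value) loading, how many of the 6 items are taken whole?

Sort by value per unit weight and fill in that order.
Order: F (179/10=17.90) > C (300/23=13.04) > D (50/7=7.14) > E (157/26=6.04) > A (174/30=5.80) > B (36/21=1.71)
Fill: take F (10 @ 179) → take C (23 @ 300) → take D (7 @ 50) → take E (26 @ 157) → take 11/30 of A → 63.80; 77/77 used.
4 item(s) taken whole; one partial (take 11/30 of A).

4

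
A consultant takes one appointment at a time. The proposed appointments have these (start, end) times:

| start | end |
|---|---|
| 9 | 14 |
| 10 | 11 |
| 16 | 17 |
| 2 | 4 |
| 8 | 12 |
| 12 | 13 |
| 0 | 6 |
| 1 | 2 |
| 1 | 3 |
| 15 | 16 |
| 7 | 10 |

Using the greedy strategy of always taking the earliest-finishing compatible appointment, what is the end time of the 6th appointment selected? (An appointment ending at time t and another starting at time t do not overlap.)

16

Sorted by end: (1,2)  (1,3)  (2,4)  (0,6)  (7,10)  (10,11)  (8,12)  (12,13)  (9,14)  (15,16)  (16,17)
take (1,2); take (2,4); take (7,10); take (10,11); take (12,13); take (15,16); take (16,17).
Selected: (1,2) (2,4) (7,10) (10,11) (12,13) (15,16) (16,17)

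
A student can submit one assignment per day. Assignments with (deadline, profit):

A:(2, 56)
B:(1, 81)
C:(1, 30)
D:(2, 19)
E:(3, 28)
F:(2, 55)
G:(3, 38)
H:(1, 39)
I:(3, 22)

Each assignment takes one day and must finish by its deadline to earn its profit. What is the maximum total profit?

By profit: B(d1,81), A(d2,56), F(d2,55), H(d1,39), G(d3,38), C(d1,30), E(d3,28), I(d3,22), D(d2,19)
B→slot 1; A→slot 2; F skipped; H skipped; G→slot 3; C skipped; E skipped; I skipped; D skipped.
Profit = 81 + 56 + 38 = 175

175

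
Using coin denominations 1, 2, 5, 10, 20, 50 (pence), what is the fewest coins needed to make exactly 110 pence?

Use the largest denomination that fits, subtract, and repeat.
110 − 2×50→10 − 1×10→0
Total coins = 2 + 1 = 3

3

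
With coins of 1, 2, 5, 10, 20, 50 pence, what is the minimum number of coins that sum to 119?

Use the largest denomination that fits, subtract, and repeat.
119 − 2×50→19 − 1×10→9 − 1×5→4 − 2×2→0
Total coins = 2 + 1 + 1 + 2 = 6

6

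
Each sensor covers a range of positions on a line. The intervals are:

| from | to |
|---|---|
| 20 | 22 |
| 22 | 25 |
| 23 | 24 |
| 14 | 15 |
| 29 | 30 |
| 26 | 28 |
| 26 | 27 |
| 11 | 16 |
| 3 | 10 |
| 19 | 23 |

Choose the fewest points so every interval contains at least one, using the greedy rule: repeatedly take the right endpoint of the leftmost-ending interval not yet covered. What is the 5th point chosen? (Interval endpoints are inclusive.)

Sort by right endpoint; whenever an interval is uncovered, place a point at its right end.
Sorted: [3,10] [14,15] [11,16] [20,22] [19,23] [23,24] [22,25] [26,27] [26,28] [29,30]
{[3,10]} hit by 10; {[14,15],[11,16]} hit by 15; {[20,22],[19,23]} hit by 22; {[23,24],[22,25]} hit by 24; {[26,27],[26,28]} hit by 27; {[29,30]} hit by 30.
Points: 10, 15, 22, 24, 27, 30 (6 total).

27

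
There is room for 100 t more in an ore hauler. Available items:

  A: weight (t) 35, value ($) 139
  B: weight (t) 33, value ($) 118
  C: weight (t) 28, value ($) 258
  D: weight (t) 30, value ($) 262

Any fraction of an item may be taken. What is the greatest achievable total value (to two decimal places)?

Sort by value per unit weight and fill in that order.
Order: C (258/28=9.21) > D (262/30=8.73) > A (139/35=3.97) > B (118/33=3.58)
Fill: take C (28 @ 258) → take D (30 @ 262) → take A (35 @ 139) → take 7/33 of B → 25.03; 100/100 used.
Total value = 684.03

684.03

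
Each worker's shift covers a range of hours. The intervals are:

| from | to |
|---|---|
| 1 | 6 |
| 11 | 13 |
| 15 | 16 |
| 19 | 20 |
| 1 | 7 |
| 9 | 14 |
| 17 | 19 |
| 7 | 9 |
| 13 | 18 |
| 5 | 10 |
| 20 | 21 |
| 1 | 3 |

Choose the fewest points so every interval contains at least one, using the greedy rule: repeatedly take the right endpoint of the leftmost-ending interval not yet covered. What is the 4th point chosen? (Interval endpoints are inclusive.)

16

Sort by right endpoint; whenever an interval is uncovered, place a point at its right end.
By right end: [1,3]  [1,6]  [1,7]  [7,9]  [5,10]  [11,13]  [9,14]  [15,16]  [13,18]  [17,19]  [19,20]  [20,21]
[1,3] uncovered → point at 3; [7,9] uncovered → point at 9; [11,13] uncovered → point at 13; [15,16] uncovered → point at 16; [17,19] uncovered → point at 19; [20,21] uncovered → point at 21.
Points: 3, 9, 13, 16, 19, 21 (6 total).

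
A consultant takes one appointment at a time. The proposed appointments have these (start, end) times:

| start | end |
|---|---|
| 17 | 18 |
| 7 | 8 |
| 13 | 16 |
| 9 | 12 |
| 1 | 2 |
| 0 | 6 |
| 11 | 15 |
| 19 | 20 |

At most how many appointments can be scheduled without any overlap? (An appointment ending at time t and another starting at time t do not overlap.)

Greedy by earliest finish: after sorting by end time, pick each interval compatible with the last pick.
By end time: (1,2), (0,6), (7,8), (9,12), (11,15), (13,16), (17,18), (19,20).
Pick (1,2); next start ≥ 2 → (7,8); next start ≥ 8 → (9,12); next start ≥ 12 → (13,16); next start ≥ 16 → (17,18); next start ≥ 18 → (19,20).
Selected 6 appointments.

6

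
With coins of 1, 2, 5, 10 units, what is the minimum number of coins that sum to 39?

39 − 3×10→9 − 1×5→4 − 2×2→0
Total coins = 3 + 1 + 2 = 6

6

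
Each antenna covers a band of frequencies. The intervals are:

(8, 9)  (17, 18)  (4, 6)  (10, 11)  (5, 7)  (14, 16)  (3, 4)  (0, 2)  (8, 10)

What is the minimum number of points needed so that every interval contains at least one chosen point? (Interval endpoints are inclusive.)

Sort by right endpoint; whenever an interval is uncovered, place a point at its right end.
By right end: [0,2]  [3,4]  [4,6]  [5,7]  [8,9]  [8,10]  [10,11]  [14,16]  [17,18]
[0,2] uncovered → point at 2; [3,4] uncovered → point at 4; [5,7] uncovered → point at 7; [8,9] uncovered → point at 9; [10,11] uncovered → point at 11; [14,16] uncovered → point at 16; [17,18] uncovered → point at 18.
Points: 2, 4, 7, 9, 11, 16, 18 (7 total).

7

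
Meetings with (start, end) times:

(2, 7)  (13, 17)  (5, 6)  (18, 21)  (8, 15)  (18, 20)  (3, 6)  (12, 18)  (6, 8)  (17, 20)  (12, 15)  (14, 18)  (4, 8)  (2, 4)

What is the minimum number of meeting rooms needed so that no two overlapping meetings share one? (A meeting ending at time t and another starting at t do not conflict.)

5

starts: [2, 2, 3, 4, 5, 6, 8, 12, 12, 13, 14, 17, 18, 18]
ends:   [4, 6, 6, 7, 8, 8, 15, 15, 17, 18, 18, 20, 20, 21]
s2→1 s2→2 s3→3 e4→2 s4→3 s5→4 e6→3 e6→2 s6→3 e7→2 e8→1 e8→0 s8→1 s12→2 s12→3 s13→4 s14→5  — peak 5.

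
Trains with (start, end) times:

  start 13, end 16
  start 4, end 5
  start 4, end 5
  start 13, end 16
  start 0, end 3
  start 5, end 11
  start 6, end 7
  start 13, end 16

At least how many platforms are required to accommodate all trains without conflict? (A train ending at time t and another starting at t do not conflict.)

3

Count concurrent intervals with a sweep; the peak is the room count.
starts: [0, 4, 4, 5, 6, 13, 13, 13]
ends:   [3, 5, 5, 7, 11, 16, 16, 16]
s0→1 e3→0 s4→1 s4→2 e5→1 e5→0 s5→1 s6→2 e7→1 e11→0 s13→1 s13→2 s13→3  — peak 3.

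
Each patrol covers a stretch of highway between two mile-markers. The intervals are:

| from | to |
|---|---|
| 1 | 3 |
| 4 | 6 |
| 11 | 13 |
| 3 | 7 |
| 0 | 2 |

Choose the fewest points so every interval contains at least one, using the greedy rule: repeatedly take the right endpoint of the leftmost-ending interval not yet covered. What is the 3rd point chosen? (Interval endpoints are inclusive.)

13

Sorted: [0,2] [1,3] [4,6] [3,7] [11,13]
{[0,2],[1,3]} hit by 2; {[4,6],[3,7]} hit by 6; {[11,13]} hit by 13.
Points: 2, 6, 13 (3 total).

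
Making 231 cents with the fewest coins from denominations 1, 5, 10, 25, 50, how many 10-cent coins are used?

Use the largest denomination that fits, subtract, and repeat.
231 = 4×50 + 1×25 + 1×5 + 1×1
Count of 10: 0

0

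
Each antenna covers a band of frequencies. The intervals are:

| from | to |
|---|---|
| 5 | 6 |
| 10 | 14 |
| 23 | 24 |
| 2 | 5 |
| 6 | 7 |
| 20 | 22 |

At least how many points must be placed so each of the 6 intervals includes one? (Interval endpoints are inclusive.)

By right end: [2,5]  [5,6]  [6,7]  [10,14]  [20,22]  [23,24]
[2,5] uncovered → point at 5; [6,7] uncovered → point at 7; [10,14] uncovered → point at 14; [20,22] uncovered → point at 22; [23,24] uncovered → point at 24.
Points: 5, 7, 14, 22, 24 (5 total).

5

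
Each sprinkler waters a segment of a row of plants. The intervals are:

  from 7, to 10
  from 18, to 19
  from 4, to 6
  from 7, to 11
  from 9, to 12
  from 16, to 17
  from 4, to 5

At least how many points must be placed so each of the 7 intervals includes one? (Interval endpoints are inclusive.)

4

By right end: [4,5]  [4,6]  [7,10]  [7,11]  [9,12]  [16,17]  [18,19]
[4,5] uncovered → point at 5; [7,10] uncovered → point at 10; [16,17] uncovered → point at 17; [18,19] uncovered → point at 19.
Points: 5, 10, 17, 19 (4 total).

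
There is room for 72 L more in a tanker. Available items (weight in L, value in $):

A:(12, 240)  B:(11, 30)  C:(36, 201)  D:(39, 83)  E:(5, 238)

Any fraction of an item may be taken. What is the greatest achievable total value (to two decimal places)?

726.03

Sort by value per unit weight and fill in that order.
Ratios (sorted): E 47.60, A 20.00, C 5.58, B 2.73, D 2.13
take E (5 @ 238); take A (12 @ 240); take C (36 @ 201); take B (11 @ 30); take 8/39 of D → 17.03. Capacity used 72/72.
Total value = 726.03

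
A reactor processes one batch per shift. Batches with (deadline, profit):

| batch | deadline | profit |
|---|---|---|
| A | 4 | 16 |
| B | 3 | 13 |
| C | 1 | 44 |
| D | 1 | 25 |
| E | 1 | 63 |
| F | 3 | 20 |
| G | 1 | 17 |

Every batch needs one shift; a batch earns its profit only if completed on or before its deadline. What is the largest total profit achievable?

Take jobs in profit order; each goes to the latest open slot no later than its deadline.
Profit order: E=63 C=44 D=25 F=20 G=17 A=16 B=13
Assign: E→slot 1, C skipped, D skipped, F→slot 3, G skipped, A→slot 4, B→slot 2.
Slots: [1:E] [2:B] [3:F] [4:A]
Profit = 63 + 13 + 20 + 16 = 112

112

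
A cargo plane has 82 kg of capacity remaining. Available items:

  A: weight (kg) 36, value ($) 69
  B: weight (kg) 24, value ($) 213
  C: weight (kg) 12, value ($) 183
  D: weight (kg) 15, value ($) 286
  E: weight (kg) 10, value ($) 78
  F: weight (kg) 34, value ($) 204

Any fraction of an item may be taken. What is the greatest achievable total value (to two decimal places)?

886.00

Ratios (sorted): D 19.07, C 15.25, B 8.88, E 7.80, F 6.00, A 1.92
take D (15 @ 286); take C (12 @ 183); take B (24 @ 213); take E (10 @ 78); take 21/34 of F → 126.00. Capacity used 82/82.
Total value = 886.00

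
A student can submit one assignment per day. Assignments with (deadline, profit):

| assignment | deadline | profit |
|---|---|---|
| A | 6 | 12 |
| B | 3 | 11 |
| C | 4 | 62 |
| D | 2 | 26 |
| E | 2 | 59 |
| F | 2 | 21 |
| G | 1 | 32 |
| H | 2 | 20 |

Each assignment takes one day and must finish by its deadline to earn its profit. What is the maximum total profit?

176

Take jobs in profit order; each goes to the latest open slot no later than its deadline.
By profit: C(d4,62), E(d2,59), G(d1,32), D(d2,26), F(d2,21), H(d2,20), A(d6,12), B(d3,11)
C→slot 4; E→slot 2; G→slot 1; D skipped; F skipped; H skipped; A→slot 6; B→slot 3.
Profit = 32 + 59 + 11 + 62 + 12 = 176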